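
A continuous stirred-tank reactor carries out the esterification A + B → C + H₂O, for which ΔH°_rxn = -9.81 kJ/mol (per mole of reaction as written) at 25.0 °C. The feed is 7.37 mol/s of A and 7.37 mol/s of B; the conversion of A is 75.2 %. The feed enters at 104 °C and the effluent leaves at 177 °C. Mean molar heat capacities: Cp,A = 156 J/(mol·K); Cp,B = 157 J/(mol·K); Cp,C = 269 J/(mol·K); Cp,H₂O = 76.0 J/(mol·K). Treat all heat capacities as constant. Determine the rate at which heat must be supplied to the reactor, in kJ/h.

Q_in = 508000 kJ/h

Extent of reaction ξ = 0.752 × 7.37 = 5.5422 mol/s
Reaction term: ξ·ΔH°_rxn = 5.5422 × -9.81 = -54.369 kJ/s
Sensible, feed 104→25 °C: -182.24 kJ/s
Outlet flows (mol/s): A 1.8278, B 1.8278, C 5.5422, H₂O 5.5422
Sensible, products 25→177 °C: 377.59 kJ/s
Q = ΔH = 140.99 kJ/s = 140.99 kW
Heat supplied = 507550 kJ/h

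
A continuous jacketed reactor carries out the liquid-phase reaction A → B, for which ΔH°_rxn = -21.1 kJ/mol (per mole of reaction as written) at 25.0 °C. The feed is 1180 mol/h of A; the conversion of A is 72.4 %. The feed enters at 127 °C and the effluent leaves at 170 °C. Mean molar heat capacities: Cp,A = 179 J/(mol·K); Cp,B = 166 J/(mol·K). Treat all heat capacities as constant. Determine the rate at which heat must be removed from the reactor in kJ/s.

Extent of reaction ξ = 0.724 × 1180 = 854.32 mol/h
Reaction term: ξ·ΔH°_rxn = 854.32 × -21.1 = -18026 kJ/h
Sensible, feed 127→25 °C: -21544 kJ/h
Outlet flows (mol/h): A 325.68, B 854.32
Sensible, products 25→170 °C: 29017 kJ/h
Q = ΔH = -10554 kJ/h = -2.9317 kW
Heat removed = 2.9317 kJ/s

Q_out = 2.93 kJ/s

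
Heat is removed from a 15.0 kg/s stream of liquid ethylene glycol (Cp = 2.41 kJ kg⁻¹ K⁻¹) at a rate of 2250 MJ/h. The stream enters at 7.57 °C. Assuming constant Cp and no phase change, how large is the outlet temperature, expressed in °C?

Q = 2250 MJ/h = 625 kJ/s
ΔT = Q/(ṁ·Cp) = 625/(15.0×2.41) = 17.289 K
T_out = 7.57 − 17.289 = -9.7191 °C

T_out = -9.72 °C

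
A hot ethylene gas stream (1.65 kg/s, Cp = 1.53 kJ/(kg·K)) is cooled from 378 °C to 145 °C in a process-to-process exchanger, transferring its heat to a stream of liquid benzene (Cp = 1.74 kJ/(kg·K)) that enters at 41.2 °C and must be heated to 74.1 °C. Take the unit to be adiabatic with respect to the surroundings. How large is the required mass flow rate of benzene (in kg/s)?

Heat released by hot stream: Q = 1.65 × 1.53 × (378 − 145) = 588.21 kJ/s
Energy balance on cold side (adiabatic exchanger): Q = ṁ_c·Cp_c·(T_c,out − T_c,in)
ṁ_c = 588.21 / [1.74 × (74.1 − 41.2)] = 10.275 kg/s

ṁ_c = 10.3 kg/s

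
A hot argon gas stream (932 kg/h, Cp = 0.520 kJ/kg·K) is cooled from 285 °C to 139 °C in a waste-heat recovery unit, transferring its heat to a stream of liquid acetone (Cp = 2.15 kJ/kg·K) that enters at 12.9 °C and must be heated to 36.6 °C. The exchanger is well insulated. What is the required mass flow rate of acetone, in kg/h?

ṁ_c = 1390 kg/h

Heat released by hot stream: Q = 932 × 0.520 × (285 − 139) = 70757 kJ/h
Energy balance on cold side (adiabatic exchanger): Q = ṁ_c·Cp_c·(T_c,out − T_c,in)
ṁ_c = 70757 / [2.15 × (36.6 − 12.9)] = 1388.6 kg/h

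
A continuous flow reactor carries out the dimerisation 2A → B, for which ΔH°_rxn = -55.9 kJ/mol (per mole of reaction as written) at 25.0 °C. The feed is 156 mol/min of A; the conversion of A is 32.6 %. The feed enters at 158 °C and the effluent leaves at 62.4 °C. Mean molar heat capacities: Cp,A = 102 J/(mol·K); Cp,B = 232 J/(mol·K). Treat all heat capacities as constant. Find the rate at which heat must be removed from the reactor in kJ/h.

Q_out = 175000 kJ/h

Extent of reaction ξ = 0.326 × 156 / 2 = 25.428 mol/min
Reaction term: ξ·ΔH°_rxn = 25.428 × -55.9 = -1421.4 kJ/min
Sensible, feed 158→25 °C: -2116.3 kJ/min
Outlet flows (mol/min): A 105.14, B 25.428
Sensible, products 25→62.4 °C: 621.74 kJ/min
Q = ΔH = -2916 kJ/min = -48.6 kW
Heat removed = 174960 kJ/h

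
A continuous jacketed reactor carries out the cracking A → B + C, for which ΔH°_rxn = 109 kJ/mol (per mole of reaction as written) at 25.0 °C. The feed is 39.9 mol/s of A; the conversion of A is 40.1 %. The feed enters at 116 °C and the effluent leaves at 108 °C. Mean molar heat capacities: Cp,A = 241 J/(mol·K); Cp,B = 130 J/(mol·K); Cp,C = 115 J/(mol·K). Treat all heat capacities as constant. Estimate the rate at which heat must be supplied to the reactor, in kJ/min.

Extent of reaction ξ = 0.401 × 39.9 = 16 mol/s
Reaction term: ξ·ΔH°_rxn = 16 × 109 = 1744 kJ/s
Sensible, feed 116→25 °C: -875.05 kJ/s
Outlet flows (mol/s): A 23.9, B 16, C 16
Sensible, products 25→108 °C: 803.43 kJ/s
Q = ΔH = 1672.4 kJ/s = 1672.4 kW
Heat supplied = 100340 kJ/min

Q_in = 100000 kJ/min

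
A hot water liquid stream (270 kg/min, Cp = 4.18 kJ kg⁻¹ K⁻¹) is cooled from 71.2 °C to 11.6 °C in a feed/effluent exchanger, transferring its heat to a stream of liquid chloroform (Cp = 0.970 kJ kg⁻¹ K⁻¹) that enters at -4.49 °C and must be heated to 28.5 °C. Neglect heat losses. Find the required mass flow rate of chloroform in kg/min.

ṁ_c = 2100 kg/min

Heat released by hot stream: Q = 270 × 4.18 × (71.2 − 11.6) = 67265 kJ/min
Energy balance on cold side (adiabatic exchanger): Q = ṁ_c·Cp_c·(T_c,out − T_c,in)
ṁ_c = 67265 / [0.970 × (28.5 − -4.49)] = 2102 kg/min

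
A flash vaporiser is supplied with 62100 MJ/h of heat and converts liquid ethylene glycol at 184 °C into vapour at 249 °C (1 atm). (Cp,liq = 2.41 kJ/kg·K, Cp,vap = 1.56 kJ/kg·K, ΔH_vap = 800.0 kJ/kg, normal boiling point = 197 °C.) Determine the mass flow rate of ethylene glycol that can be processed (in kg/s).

Δh = 2.41×(197−184) + 800.0 + 1.56×(249−197) = 912.45 kJ/kg
Q = 62100 MJ/h = 17250 kJ/s = 17250 kJ/s
ṁ = Q/Δh = 17250 / 912.45 = 18.905 kg/s

ṁ = 18.9 kg/s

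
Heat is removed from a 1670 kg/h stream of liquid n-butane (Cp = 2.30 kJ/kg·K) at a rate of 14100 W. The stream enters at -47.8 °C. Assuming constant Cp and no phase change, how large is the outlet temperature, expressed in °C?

Q = 14100 W = 50760 kJ/h
ΔT = Q/(ṁ·Cp) = 50760/(1670×2.30) = 13.215 K
T_out = -47.8 − 13.215 = -61.015 °C

T_out = -61.0 °C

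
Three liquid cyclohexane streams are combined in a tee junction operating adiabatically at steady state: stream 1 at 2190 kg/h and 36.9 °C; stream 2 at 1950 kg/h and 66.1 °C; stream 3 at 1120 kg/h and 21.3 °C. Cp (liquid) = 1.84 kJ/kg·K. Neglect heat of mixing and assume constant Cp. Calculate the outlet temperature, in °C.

Adiabatic, steady state ⇒ Σ ṁᵢCp,ᵢ(T_out − Tᵢ) = 0
Σ ṁᵢCp,ᵢTᵢ = 2190×1.84×36.9 + 1950×1.84×66.1 + 1120×1.84×21.3 = 429750
Σ ṁᵢCp,ᵢ = 2190×1.84 + 1950×1.84 + 1120×1.84 = 9678.4
T_out = 429750 / 9678.4 = 44.403 °C

T_out = 44.4 °C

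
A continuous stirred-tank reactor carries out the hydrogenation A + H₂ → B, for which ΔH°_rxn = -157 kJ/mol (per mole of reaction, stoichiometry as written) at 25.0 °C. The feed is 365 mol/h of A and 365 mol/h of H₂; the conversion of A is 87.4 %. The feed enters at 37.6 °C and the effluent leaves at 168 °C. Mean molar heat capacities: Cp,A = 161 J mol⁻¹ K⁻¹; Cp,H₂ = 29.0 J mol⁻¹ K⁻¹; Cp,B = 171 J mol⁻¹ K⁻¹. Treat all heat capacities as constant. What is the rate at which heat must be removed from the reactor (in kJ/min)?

Extent of reaction ξ = 0.874 × 365 = 319.01 mol/h
Reaction term: ξ·ΔH°_rxn = 319.01 × -157 = -50085 kJ/h
Sensible, feed 37.6→25 °C: -873.81 kJ/h
Outlet flows (mol/h): A 45.99, H₂ 45.99, B 319.01
Sensible, products 25→168 °C: 9050.3 kJ/h
Q = ΔH = -41908 kJ/h = -11.641 kW
Heat removed = 698.47 kJ/min

Q_out = 698 kJ/min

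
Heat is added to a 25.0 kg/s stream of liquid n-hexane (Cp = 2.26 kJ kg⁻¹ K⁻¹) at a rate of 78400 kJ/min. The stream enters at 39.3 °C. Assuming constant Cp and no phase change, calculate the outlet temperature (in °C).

T_out = 62.4 °C

Q = 78400 kJ/min = 1306.7 kJ/s
ΔT = Q/(ṁ·Cp) = 1306.7/(25.0×2.26) = 23.127 K
T_out = 39.3 + 23.127 = 62.427 °C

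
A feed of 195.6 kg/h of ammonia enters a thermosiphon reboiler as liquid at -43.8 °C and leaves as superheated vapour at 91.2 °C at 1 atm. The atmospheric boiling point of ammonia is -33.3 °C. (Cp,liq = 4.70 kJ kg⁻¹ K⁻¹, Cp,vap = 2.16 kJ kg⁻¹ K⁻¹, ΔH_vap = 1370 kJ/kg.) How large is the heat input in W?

liquid -43.8→-33.3 °C: 49.35 kJ/kg
vaporisation at -33.3 °C: 1370 kJ/kg
vapour -33.3→91.2 °C: 268.92 kJ/kg
Δh = 49.35 + 1370 + 268.92 = 1688.3 kJ/kg
Q = ṁ·Δh = 195.6 kg/h × 1688.3 kJ/kg = 330230 kJ/h
|Q| = 91.729 kW = 91729 W

Q = 91700 W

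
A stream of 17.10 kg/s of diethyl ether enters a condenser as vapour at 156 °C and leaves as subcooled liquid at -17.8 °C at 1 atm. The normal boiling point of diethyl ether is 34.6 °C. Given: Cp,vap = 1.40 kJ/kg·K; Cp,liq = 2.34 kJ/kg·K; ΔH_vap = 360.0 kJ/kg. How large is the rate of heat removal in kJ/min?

vapour 156→34.6 °C: -169.96 kJ/kg
condensation at 34.6 °C: -360 kJ/kg
liquid 34.6→-17.8 °C: -122.62 kJ/kg
Δh = -169.96 + -360 + -122.62 = -652.58 kJ/kg
Q = ṁ·Δh = 17.10 kg/s × -652.58 kJ/kg = -11159 kJ/s
|Q| = 11159 kW = 669540 kJ/min

Q_c = 670000 kJ/min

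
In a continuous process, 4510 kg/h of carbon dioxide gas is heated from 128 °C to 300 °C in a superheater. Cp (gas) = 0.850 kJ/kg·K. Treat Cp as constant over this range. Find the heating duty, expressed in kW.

Q = ṁ·Cp·ΔT = 4510 × 0.850 × (300 − 128) = 659360 kJ/h
Converting: 659360 / 3600 s = 183.16 kW

Q = 183 kW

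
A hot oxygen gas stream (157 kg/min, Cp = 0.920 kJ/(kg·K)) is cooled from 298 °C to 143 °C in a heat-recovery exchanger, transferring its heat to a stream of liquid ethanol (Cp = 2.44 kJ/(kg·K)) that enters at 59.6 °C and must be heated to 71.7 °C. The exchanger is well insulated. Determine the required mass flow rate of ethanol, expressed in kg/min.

Heat released by hot stream: Q = 157 × 0.920 × (298 − 143) = 22388 kJ/min
Energy balance on cold side (adiabatic exchanger): Q = ṁ_c·Cp_c·(T_c,out − T_c,in)
ṁ_c = 22388 / [2.44 × (71.7 − 59.6)] = 758.31 kg/min

ṁ_c = 758 kg/min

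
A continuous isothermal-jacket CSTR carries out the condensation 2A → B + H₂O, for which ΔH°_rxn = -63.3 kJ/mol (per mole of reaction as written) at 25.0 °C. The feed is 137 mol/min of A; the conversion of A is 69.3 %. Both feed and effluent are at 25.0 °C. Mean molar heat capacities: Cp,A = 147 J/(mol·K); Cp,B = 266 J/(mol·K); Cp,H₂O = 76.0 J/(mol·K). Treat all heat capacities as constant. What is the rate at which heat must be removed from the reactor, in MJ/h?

Q_out = 180 MJ/h

Extent of reaction ξ = 0.693 × 137 / 2 = 47.47 mol/min
Reaction term: ξ·ΔH°_rxn = 47.47 × -63.3 = -3004.9 kJ/min
Q = ΔH = -3004.9 kJ/min = -50.081 kW
Heat removed = 180.29 MJ/h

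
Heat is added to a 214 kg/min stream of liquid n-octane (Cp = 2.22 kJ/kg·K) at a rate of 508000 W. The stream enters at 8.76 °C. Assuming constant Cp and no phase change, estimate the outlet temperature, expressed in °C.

T_out = 72.9 °C

Q = 508000 W = 30480 kJ/min
ΔT = Q/(ṁ·Cp) = 30480/(214×2.22) = 64.158 K
T_out = 8.76 + 64.158 = 72.918 °C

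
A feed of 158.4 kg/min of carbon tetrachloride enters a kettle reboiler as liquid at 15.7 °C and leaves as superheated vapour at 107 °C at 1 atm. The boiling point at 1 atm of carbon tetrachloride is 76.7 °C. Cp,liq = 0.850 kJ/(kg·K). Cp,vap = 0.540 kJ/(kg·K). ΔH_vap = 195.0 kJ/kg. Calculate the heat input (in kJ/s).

liquid 15.7→76.7 °C: 51.85 kJ/kg
vaporisation at 76.7 °C: 195 kJ/kg
vapour 76.7→107 °C: 16.362 kJ/kg
Δh = 51.85 + 195 + 16.362 = 263.21 kJ/kg
Q = ṁ·Δh = 158.4 kg/min × 263.21 kJ/kg = 41693 kJ/min
|Q| = 694.88 kW

Q = 695 kJ/s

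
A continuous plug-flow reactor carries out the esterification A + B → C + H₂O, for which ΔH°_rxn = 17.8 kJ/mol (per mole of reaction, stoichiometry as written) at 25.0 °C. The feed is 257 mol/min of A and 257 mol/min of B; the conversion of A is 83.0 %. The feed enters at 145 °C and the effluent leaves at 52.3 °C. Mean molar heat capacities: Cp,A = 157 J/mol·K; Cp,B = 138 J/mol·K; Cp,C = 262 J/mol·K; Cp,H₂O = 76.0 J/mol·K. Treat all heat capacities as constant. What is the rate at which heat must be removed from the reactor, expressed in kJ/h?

Q_out = 179000 kJ/h

Extent of reaction ξ = 0.830 × 257 = 213.31 mol/min
Reaction term: ξ·ΔH°_rxn = 213.31 × 17.8 = 3796.9 kJ/min
Sensible, feed 145→25 °C: -9097.8 kJ/min
Outlet flows (mol/min): A 43.69, B 43.69, C 213.31, H₂O 213.31
Sensible, products 25→52.3 °C: 2320.2 kJ/min
Q = ΔH = -2980.7 kJ/min = -49.679 kW
Heat removed = 178840 kJ/h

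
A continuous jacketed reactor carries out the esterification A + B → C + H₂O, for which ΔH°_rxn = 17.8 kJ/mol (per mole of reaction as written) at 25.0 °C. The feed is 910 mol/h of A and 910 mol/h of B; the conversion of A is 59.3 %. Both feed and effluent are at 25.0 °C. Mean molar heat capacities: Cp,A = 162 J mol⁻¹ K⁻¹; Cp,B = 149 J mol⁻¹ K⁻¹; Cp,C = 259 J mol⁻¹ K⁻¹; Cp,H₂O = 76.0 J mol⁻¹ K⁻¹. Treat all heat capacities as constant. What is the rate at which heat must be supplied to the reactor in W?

Extent of reaction ξ = 0.593 × 910 = 539.63 mol/h
Reaction term: ξ·ΔH°_rxn = 539.63 × 17.8 = 9605.4 kJ/h
Q = ΔH = 9605.4 kJ/h = 2.6682 kW
Heat supplied = 2668.2 W

Q_in = 2670 W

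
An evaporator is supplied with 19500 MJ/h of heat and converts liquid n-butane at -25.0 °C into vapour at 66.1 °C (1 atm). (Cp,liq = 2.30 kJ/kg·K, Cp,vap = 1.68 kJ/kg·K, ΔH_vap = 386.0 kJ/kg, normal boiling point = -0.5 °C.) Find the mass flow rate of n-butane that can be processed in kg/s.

ṁ = 9.77 kg/s

Δh = 2.30×(-0.5−-25.0) + 386.0 + 1.68×(66.1−-0.5) = 554.24 kJ/kg
Q = 19500 MJ/h = 5416.7 kJ/s = 5416.7 kJ/s
ṁ = Q/Δh = 5416.7 / 554.24 = 9.7732 kg/s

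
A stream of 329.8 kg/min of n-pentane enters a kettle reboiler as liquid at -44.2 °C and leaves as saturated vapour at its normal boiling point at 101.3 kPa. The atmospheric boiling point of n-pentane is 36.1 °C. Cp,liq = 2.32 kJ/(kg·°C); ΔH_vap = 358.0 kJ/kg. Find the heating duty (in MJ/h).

liquid -44.2→36.1 °C: 186.3 kJ/kg
vaporisation at 36.1 °C: 358 kJ/kg
Δh = 186.3 + 358 = 544.3 kJ/kg
Q = ṁ·Δh = 329.8 kg/min × 544.3 kJ/kg = 179510 kJ/min
|Q| = 2991.8 kW = 10771 MJ/h

Q = 10800 MJ/h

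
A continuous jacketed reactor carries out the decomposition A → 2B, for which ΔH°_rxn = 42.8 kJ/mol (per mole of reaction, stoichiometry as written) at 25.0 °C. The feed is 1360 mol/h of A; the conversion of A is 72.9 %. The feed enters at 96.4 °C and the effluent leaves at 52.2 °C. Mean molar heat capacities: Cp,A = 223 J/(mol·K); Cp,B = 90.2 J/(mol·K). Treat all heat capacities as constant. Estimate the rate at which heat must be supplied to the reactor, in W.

Extent of reaction ξ = 0.729 × 1360 = 991.44 mol/h
Reaction term: ξ·ΔH°_rxn = 991.44 × 42.8 = 42434 kJ/h
Sensible, feed 96.4→25 °C: -21654 kJ/h
Outlet flows (mol/h): A 368.56, B 1982.9
Sensible, products 25→52.2 °C: 7100.4 kJ/h
Q = ΔH = 27880 kJ/h = 7.7444 kW
Heat supplied = 7744.4 W

Q_in = 7740 W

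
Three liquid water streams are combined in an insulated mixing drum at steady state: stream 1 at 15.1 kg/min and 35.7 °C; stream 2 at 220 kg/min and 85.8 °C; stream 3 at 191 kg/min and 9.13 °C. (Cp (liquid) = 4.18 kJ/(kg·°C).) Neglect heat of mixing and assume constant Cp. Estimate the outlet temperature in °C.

Energy balance with Q = 0: Σ ṁᵢCp,ᵢ(T_out − Tᵢ) = 0
T_out = Σ ṁᵢCp,ᵢTᵢ / Σ ṁᵢCp,ᵢ
      = 88444 / 1781.1 = 49.657 °C

T_out = 49.7 °C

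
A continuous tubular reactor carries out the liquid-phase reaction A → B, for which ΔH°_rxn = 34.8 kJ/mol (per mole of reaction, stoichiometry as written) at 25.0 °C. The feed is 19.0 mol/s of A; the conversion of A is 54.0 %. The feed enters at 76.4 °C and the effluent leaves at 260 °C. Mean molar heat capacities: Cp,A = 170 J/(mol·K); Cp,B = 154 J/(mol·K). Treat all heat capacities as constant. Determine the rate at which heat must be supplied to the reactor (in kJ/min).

Extent of reaction ξ = 0.540 × 19.0 = 10.26 mol/s
Reaction term: ξ·ΔH°_rxn = 10.26 × 34.8 = 357.05 kJ/s
Sensible, feed 76.4→25 °C: -166.02 kJ/s
Outlet flows (mol/s): A 8.74, B 10.26
Sensible, products 25→260 °C: 720.47 kJ/s
Q = ΔH = 911.5 kJ/s = 911.5 kW
Heat supplied = 54690 kJ/min

Q_in = 54700 kJ/min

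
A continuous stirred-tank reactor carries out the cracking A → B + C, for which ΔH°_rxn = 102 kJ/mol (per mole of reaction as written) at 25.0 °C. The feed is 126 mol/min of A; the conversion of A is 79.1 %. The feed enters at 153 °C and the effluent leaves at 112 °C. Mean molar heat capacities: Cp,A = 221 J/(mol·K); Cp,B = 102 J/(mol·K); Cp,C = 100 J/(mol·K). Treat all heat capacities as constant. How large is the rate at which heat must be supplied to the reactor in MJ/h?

Q_in = 532 MJ/h

Extent of reaction ξ = 0.791 × 126 = 99.666 mol/min
Reaction term: ξ·ΔH°_rxn = 99.666 × 102 = 10166 kJ/min
Sensible, feed 153→25 °C: -3564.3 kJ/min
Outlet flows (mol/min): A 26.334, B 99.666, C 99.666
Sensible, products 25→112 °C: 2257.9 kJ/min
Q = ΔH = 8859.5 kJ/min = 147.66 kW
Heat supplied = 531.57 MJ/h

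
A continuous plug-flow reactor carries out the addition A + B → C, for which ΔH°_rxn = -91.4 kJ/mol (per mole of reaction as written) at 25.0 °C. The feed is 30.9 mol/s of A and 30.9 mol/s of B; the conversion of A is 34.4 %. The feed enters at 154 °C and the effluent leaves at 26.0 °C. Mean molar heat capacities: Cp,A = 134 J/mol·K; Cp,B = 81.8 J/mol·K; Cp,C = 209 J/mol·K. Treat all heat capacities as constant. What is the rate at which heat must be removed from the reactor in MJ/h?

Q_out = 6570 MJ/h

Extent of reaction ξ = 0.344 × 30.9 = 10.63 mol/s
Reaction term: ξ·ΔH°_rxn = 10.63 × -91.4 = -971.55 kJ/s
Sensible, feed 154→25 °C: -860.2 kJ/s
Outlet flows (mol/s): A 20.27, B 20.27, C 10.63
Sensible, products 25→26.0 °C: 6.5959 kJ/s
Q = ΔH = -1825.1 kJ/s = -1825.1 kW
Heat removed = 6570.5 MJ/h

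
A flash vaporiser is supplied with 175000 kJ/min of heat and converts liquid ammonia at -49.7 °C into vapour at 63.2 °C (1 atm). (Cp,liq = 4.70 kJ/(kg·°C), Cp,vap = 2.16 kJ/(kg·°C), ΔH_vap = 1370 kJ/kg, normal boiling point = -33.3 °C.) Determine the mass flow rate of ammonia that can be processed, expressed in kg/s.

Δh = 4.70×(-33.3−-49.7) + 1370 + 2.16×(63.2−-33.3) = 1655.5 kJ/kg
Q = 175000 kJ/min = 2916.7 kJ/s = 2916.7 kJ/s
ṁ = Q/Δh = 2916.7 / 1655.5 = 1.7618 kg/s

ṁ = 1.76 kg/s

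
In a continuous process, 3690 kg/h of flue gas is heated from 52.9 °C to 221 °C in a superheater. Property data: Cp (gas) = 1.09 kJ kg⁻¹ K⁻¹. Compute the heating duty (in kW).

Q = ṁ·Cp·ΔT = 3690 × 1.09 × (221 − 52.9) = 676120 kJ/h
Converting: 676120 / 3600 s = 187.81 kW

Q = 188 kW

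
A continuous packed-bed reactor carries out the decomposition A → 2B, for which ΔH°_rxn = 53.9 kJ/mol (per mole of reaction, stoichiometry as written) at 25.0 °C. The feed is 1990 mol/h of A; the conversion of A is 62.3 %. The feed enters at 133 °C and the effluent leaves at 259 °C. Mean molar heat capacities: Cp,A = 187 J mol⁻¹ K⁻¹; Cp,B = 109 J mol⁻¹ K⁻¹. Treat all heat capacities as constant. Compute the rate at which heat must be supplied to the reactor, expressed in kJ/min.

Extent of reaction ξ = 0.623 × 1990 = 1239.8 mol/h
Reaction term: ξ·ΔH°_rxn = 1239.8 × 53.9 = 66824 kJ/h
Sensible, feed 133→25 °C: -40190 kJ/h
Outlet flows (mol/h): A 750.23, B 2479.5
Sensible, products 25→259 °C: 96072 kJ/h
Q = ΔH = 122710 kJ/h = 34.085 kW
Heat supplied = 2045.1 kJ/min

Q_in = 2050 kJ/min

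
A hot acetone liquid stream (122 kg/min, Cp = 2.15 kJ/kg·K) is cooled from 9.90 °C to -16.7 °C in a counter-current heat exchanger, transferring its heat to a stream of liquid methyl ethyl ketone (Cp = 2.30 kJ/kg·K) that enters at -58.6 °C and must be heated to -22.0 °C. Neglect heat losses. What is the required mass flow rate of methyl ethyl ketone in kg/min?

ṁ_c = 82.9 kg/min

Heat released by hot stream: Q = 122 × 2.15 × (9.90 − -16.7) = 6977.2 kJ/min
Energy balance on cold side (adiabatic exchanger): Q = ṁ_c·Cp_c·(T_c,out − T_c,in)
ṁ_c = 6977.2 / [2.30 × (-22.0 − -58.6)] = 82.884 kg/min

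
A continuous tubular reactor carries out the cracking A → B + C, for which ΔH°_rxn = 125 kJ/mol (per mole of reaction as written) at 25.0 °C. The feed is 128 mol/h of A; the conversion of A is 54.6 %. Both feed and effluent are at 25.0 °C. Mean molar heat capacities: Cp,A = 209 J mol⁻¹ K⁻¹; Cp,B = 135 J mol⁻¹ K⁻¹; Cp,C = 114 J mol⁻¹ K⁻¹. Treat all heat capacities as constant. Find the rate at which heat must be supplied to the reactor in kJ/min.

Q_in = 146 kJ/min

Extent of reaction ξ = 0.546 × 128 = 69.888 mol/h
Reaction term: ξ·ΔH°_rxn = 69.888 × 125 = 8736 kJ/h
Q = ΔH = 8736 kJ/h = 2.4267 kW
Heat supplied = 145.6 kJ/min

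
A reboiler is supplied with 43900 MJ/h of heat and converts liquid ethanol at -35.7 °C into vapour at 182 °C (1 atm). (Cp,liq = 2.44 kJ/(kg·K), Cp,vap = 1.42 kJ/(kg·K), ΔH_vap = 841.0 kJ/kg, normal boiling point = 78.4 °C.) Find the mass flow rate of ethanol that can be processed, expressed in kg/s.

ṁ = 9.63 kg/s

Δh = 2.44×(78.4−-35.7) + 841.0 + 1.42×(182−78.4) = 1266.5 kJ/kg
Q = 43900 MJ/h = 12194 kJ/s = 12194 kJ/s
ṁ = Q/Δh = 12194 / 1266.5 = 9.6283 kg/s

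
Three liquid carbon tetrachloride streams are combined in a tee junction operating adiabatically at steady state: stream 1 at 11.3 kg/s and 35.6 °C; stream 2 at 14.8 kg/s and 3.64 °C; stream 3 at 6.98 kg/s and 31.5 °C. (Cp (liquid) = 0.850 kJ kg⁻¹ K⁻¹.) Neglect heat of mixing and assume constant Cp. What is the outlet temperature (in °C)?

No heat crosses the boundary, so H_out = H_in.
Σ ṁᵢCp,ᵢTᵢ = 11.3×0.850×35.6 + 14.8×0.850×3.64 + 6.98×0.850×31.5 = 574.62
Σ ṁᵢCp,ᵢ = 11.3×0.850 + 14.8×0.850 + 6.98×0.850 = 28.118
T_out = 574.62 / 28.118 = 20.436 °C

T_out = 20.4 °C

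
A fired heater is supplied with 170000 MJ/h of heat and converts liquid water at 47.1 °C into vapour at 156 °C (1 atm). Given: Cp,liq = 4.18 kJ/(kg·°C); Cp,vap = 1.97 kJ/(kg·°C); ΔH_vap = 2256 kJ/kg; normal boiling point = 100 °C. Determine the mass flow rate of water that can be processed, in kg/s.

ṁ = 18.3 kg/s

Δh = 4.18×(100−47.1) + 2256 + 1.97×(156−100) = 2587.4 kJ/kg
Q = 170000 MJ/h = 47222 kJ/s = 47222 kJ/s
ṁ = Q/Δh = 47222 / 2587.4 = 18.251 kg/s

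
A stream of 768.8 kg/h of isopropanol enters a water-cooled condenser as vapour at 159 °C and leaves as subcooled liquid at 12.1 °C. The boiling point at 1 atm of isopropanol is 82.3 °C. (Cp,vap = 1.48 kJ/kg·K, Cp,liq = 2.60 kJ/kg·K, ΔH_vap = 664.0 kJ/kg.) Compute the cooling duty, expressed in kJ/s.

Q_c = 205 kJ/s

vapour 159→82.3 °C: -113.52 kJ/kg
condensation at 82.3 °C: -664 kJ/kg
liquid 82.3→12.1 °C: -182.52 kJ/kg
Δh = -113.52 + -664 + -182.52 = -960.04 kJ/kg
Q = ṁ·Δh = 768.8 kg/h × -960.04 kJ/kg = -738080 kJ/h
|Q| = 205.02 kW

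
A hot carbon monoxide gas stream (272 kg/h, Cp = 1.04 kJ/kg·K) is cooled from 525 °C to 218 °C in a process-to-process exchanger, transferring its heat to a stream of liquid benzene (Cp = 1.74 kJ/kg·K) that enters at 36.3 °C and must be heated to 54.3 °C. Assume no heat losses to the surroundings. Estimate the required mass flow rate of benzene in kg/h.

Heat released by hot stream: Q = 272 × 1.04 × (525 − 218) = 86844 kJ/h
Energy balance on cold side (adiabatic exchanger): Q = ṁ_c·Cp_c·(T_c,out − T_c,in)
ṁ_c = 86844 / [1.74 × (54.3 − 36.3)] = 2772.8 kg/h

ṁ_c = 2770 kg/h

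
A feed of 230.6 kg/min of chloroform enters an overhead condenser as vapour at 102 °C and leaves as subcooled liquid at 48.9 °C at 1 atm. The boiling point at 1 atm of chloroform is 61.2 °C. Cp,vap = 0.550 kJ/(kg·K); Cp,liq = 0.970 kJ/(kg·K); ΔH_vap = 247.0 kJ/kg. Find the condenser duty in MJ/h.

Q_c = 3890 MJ/h

vapour 102→61.2 °C: -22.44 kJ/kg
condensation at 61.2 °C: -247 kJ/kg
liquid 61.2→48.9 °C: -11.931 kJ/kg
Δh = -22.44 + -247 + -11.931 = -281.37 kJ/kg
Q = ṁ·Δh = 230.6 kg/min × -281.37 kJ/kg = -64884 kJ/min
|Q| = 1081.4 kW = 3893 MJ/h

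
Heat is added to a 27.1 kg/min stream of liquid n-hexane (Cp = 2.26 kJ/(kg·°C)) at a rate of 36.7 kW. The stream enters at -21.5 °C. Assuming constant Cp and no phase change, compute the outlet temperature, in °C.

Q = 36.7 kW = 2202 kJ/min
ΔT = Q/(ṁ·Cp) = 2202/(27.1×2.26) = 35.953 K
T_out = -21.5 + 35.953 = 14.453 °C

T_out = 14.5 °C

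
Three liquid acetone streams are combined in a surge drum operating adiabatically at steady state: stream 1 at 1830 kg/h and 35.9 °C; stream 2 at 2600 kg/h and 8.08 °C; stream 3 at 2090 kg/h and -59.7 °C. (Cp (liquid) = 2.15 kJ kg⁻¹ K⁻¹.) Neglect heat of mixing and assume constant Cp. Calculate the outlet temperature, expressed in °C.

T_out = -5.84 °C

Energy balance with Q = 0: Σ ṁᵢCp,ᵢ(T_out − Tᵢ) = 0
T_out = Σ ṁᵢCp,ᵢTᵢ / Σ ṁᵢCp,ᵢ
      = -81846 / 14018 = -5.8387 °C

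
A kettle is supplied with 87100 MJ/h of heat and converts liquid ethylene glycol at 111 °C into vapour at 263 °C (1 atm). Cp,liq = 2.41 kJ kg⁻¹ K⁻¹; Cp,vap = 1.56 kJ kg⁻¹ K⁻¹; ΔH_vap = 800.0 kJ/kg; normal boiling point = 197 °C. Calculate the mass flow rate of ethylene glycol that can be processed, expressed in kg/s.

ṁ = 21.8 kg/s

Δh = 2.41×(197−111) + 800.0 + 1.56×(263−197) = 1110.2 kJ/kg
Q = 87100 MJ/h = 24194 kJ/s = 24194 kJ/s
ṁ = Q/Δh = 24194 / 1110.2 = 21.792 kg/s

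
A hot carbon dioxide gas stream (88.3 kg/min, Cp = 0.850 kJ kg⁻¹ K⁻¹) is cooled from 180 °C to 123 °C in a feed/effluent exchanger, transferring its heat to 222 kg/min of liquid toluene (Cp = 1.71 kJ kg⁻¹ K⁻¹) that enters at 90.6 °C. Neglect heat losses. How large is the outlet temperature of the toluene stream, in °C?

Heat released by hot stream: Q = 88.3 × 0.850 × (180 − 123) = 4278.1 kJ/min
Energy balance on cold side (adiabatic exchanger): Q = ṁ_c·Cp_c·(T_c,out − T_c,in)
T_c,out = 90.6 + 4278.1/(222 × 1.71) = 101.87 °C

T_c,out = 102 °C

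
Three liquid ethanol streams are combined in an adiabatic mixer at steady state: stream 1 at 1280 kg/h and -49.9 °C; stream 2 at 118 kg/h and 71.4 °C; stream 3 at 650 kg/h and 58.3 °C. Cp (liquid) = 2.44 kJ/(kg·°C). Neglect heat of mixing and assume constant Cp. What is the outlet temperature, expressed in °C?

T_out = -8.57 °C

Adiabatic, steady state ⇒ Σ ṁᵢCp,ᵢ(T_out − Tᵢ) = 0
Σ ṁᵢCp,ᵢTᵢ = 1280×2.44×-49.9 + 118×2.44×71.4 + 650×2.44×58.3 = -42826
Σ ṁᵢCp,ᵢ = 1280×2.44 + 118×2.44 + 650×2.44 = 4997.1
T_out = -42826 / 4997.1 = -8.5702 °C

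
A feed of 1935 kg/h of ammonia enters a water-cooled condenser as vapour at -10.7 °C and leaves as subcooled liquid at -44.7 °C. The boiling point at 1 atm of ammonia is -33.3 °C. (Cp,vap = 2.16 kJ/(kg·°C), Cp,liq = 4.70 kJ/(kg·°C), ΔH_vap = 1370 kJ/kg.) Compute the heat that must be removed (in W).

vapour -10.7→-33.3 °C: -48.816 kJ/kg
condensation at -33.3 °C: -1370 kJ/kg
liquid -33.3→-44.7 °C: -53.58 kJ/kg
Δh = -48.816 + -1370 + -53.58 = -1472.4 kJ/kg
Q = ṁ·Δh = 1935 kg/h × -1472.4 kJ/kg = -2.8491e+06 kJ/h
|Q| = 791.41 kW = 791410 W

Q_c = 791000 W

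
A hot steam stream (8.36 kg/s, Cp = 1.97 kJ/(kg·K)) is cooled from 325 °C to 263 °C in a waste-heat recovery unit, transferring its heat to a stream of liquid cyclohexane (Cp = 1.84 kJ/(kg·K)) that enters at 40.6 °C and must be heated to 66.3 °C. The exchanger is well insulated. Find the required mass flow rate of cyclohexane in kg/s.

ṁ_c = 21.6 kg/s

Heat released by hot stream: Q = 8.36 × 1.97 × (325 − 263) = 1021.1 kJ/s
Energy balance on cold side (adiabatic exchanger): Q = ṁ_c·Cp_c·(T_c,out − T_c,in)
ṁ_c = 1021.1 / [1.84 × (66.3 − 40.6)] = 21.593 kg/s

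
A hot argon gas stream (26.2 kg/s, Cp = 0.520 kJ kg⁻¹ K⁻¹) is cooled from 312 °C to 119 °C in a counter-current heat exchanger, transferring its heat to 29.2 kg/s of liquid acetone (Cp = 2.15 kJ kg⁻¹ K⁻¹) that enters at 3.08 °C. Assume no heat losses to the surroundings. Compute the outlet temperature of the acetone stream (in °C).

Heat released by hot stream: Q = 26.2 × 0.520 × (312 − 119) = 2629.4 kJ/s
Energy balance on cold side (adiabatic exchanger): Q = ṁ_c·Cp_c·(T_c,out − T_c,in)
T_c,out = 3.08 + 2629.4/(29.2 × 2.15) = 44.963 °C

T_c,out = 45.0 °C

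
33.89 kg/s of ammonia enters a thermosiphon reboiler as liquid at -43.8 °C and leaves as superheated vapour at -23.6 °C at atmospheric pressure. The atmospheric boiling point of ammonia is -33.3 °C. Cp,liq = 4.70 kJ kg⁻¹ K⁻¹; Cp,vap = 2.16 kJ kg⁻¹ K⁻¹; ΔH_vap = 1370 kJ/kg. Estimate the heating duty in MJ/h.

Q = 176000 MJ/h

liquid -43.8→-33.3 °C: 49.35 kJ/kg
vaporisation at -33.3 °C: 1370 kJ/kg
vapour -33.3→-23.6 °C: 20.952 kJ/kg
Δh = 49.35 + 1370 + 20.952 = 1440.3 kJ/kg
Q = ṁ·Δh = 33.89 kg/s × 1440.3 kJ/kg = 48812 kJ/s
|Q| = 48812 kW = 175720 MJ/h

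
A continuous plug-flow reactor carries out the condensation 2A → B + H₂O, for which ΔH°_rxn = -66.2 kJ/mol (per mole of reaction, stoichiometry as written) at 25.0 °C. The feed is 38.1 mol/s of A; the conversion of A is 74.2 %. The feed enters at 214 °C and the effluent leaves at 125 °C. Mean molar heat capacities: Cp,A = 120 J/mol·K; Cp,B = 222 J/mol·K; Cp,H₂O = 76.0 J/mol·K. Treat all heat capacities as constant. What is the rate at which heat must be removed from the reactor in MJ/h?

Q_out = 4540 MJ/h

Extent of reaction ξ = 0.742 × 38.1 / 2 = 14.135 mol/s
Reaction term: ξ·ΔH°_rxn = 14.135 × -66.2 = -935.74 kJ/s
Sensible, feed 214→25 °C: -864.11 kJ/s
Outlet flows (mol/s): A 9.8298, B 14.135, H₂O 14.135
Sensible, products 25→125 °C: 539.18 kJ/s
Q = ΔH = -1260.7 kJ/s = -1260.7 kW
Heat removed = 4538.4 MJ/h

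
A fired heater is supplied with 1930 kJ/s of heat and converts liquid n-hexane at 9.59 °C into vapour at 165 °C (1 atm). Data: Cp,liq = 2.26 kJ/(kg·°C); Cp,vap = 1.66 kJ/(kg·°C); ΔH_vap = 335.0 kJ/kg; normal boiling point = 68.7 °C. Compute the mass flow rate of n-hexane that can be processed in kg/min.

ṁ = 184 kg/min

Δh = 2.26×(68.7−9.59) + 335.0 + 1.66×(165−68.7) = 628.45 kJ/kg
Q = 1930 kJ/s = 1930 kJ/s = 115800 kJ/min
ṁ = Q/Δh = 115800 / 628.45 = 184.26 kg/min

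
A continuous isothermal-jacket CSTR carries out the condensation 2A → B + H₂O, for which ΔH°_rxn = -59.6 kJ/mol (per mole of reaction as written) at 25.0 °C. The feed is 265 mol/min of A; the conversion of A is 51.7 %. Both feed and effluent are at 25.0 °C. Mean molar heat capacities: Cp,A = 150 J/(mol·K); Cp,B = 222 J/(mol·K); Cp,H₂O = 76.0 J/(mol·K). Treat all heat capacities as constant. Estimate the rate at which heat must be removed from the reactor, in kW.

Extent of reaction ξ = 0.517 × 265 / 2 = 68.502 mol/min
Reaction term: ξ·ΔH°_rxn = 68.502 × -59.6 = -4082.7 kJ/min
Q = ΔH = -4082.7 kJ/min = -68.046 kW
Heat removed = 68.046 kW

Q_out = 68.0 kW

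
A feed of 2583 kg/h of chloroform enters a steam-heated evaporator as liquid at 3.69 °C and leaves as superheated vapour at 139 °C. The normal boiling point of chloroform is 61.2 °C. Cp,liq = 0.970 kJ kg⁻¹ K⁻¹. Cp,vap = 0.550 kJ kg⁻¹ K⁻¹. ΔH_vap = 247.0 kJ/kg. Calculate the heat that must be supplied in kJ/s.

liquid 3.69→61.2 °C: 55.785 kJ/kg
vaporisation at 61.2 °C: 247 kJ/kg
vapour 61.2→139 °C: 42.79 kJ/kg
Δh = 55.785 + 247 + 42.79 = 345.57 kJ/kg
Q = ṁ·Δh = 2583 kg/h × 345.57 kJ/kg = 892620 kJ/h
|Q| = 247.95 kW

Q = 248 kJ/s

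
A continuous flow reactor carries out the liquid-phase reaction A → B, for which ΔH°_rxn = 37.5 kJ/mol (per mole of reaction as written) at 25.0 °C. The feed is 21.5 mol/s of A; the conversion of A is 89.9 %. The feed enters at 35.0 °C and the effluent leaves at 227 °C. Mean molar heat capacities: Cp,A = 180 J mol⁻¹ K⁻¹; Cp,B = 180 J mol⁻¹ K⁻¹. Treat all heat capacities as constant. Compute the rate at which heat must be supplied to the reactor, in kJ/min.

Extent of reaction ξ = 0.899 × 21.5 = 19.329 mol/s
Reaction term: ξ·ΔH°_rxn = 19.329 × 37.5 = 724.82 kJ/s
Sensible, feed 35.0→25 °C: -38.7 kJ/s
Outlet flows (mol/s): A 2.1715, B 19.329
Sensible, products 25→227 °C: 781.74 kJ/s
Q = ΔH = 1467.9 kJ/s = 1467.9 kW
Heat supplied = 88072 kJ/min

Q_in = 88100 kJ/min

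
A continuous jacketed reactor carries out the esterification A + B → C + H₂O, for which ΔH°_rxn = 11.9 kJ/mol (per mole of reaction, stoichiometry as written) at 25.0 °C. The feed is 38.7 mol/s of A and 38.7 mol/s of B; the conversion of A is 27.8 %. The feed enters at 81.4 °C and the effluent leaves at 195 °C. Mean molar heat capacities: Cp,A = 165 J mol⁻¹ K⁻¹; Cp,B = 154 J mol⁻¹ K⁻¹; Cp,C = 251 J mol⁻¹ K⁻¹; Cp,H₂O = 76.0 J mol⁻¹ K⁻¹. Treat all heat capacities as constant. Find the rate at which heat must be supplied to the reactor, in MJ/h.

Q_in = 5560 MJ/h

Extent of reaction ξ = 0.278 × 38.7 = 10.759 mol/s
Reaction term: ξ·ΔH°_rxn = 10.759 × 11.9 = 128.03 kJ/s
Sensible, feed 81.4→25 °C: -696.27 kJ/s
Outlet flows (mol/s): A 27.941, B 27.941, C 10.759, H₂O 10.759
Sensible, products 25→195 °C: 2113.3 kJ/s
Q = ΔH = 1545.1 kJ/s = 1545.1 kW
Heat supplied = 5562.3 MJ/h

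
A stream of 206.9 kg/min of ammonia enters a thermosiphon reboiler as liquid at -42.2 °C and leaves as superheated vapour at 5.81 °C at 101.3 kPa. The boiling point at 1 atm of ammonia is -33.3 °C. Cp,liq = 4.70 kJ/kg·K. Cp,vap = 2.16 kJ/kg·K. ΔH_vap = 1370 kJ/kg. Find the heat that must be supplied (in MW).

liquid -42.2→-33.3 °C: 41.83 kJ/kg
vaporisation at -33.3 °C: 1370 kJ/kg
vapour -33.3→5.81 °C: 84.478 kJ/kg
Δh = 41.83 + 1370 + 84.478 = 1496.3 kJ/kg
Q = ṁ·Δh = 206.9 kg/min × 1496.3 kJ/kg = 309590 kJ/min
|Q| = 5159.8 kW = 5.1598 MW

Q = 5.16 MW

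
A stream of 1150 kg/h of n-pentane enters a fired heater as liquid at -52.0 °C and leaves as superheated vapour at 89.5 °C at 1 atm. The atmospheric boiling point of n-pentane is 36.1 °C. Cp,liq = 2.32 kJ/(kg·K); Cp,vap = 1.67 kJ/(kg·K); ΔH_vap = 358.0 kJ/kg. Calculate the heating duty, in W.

Q = 208000 W

liquid -52.0→36.1 °C: 204.39 kJ/kg
vaporisation at 36.1 °C: 358 kJ/kg
vapour 36.1→89.5 °C: 89.178 kJ/kg
Δh = 204.39 + 358 + 89.178 = 651.57 kJ/kg
Q = ṁ·Δh = 1150 kg/h × 651.57 kJ/kg = 749310 kJ/h
|Q| = 208.14 kW = 208140 W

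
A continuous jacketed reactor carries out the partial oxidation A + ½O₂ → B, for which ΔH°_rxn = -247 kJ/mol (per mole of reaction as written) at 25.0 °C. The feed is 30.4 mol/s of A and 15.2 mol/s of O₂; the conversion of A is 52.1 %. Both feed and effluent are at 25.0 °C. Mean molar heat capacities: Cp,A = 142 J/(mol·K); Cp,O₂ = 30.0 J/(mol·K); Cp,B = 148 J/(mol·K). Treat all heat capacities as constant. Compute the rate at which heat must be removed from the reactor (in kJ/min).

Q_out = 235000 kJ/min

Extent of reaction ξ = 0.521 × 30.4 = 15.838 mol/s
Reaction term: ξ·ΔH°_rxn = 15.838 × -247 = -3912.1 kJ/s
Q = ΔH = -3912.1 kJ/s = -3912.1 kW
Heat removed = 234730 kJ/min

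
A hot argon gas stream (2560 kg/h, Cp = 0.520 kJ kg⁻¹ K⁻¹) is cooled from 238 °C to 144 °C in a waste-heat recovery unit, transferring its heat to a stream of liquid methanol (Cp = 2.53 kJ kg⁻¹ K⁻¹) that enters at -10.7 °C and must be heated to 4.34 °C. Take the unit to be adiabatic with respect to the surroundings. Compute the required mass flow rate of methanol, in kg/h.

Heat released by hot stream: Q = 2560 × 0.520 × (238 − 144) = 125130 kJ/h
Energy balance on cold side (adiabatic exchanger): Q = ṁ_c·Cp_c·(T_c,out − T_c,in)
ṁ_c = 125130 / [2.53 × (4.34 − -10.7)] = 3288.5 kg/h

ṁ_c = 3290 kg/h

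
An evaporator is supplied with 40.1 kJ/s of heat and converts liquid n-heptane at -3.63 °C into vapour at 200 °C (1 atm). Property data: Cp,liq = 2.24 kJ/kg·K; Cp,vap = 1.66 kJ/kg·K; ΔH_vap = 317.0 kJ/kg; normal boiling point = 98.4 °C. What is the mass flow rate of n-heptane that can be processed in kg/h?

ṁ = 202 kg/h

Δh = 2.24×(98.4−-3.63) + 317.0 + 1.66×(200−98.4) = 714.2 kJ/kg
Q = 40.1 kJ/s = 40.1 kJ/s = 144360 kJ/h
ṁ = Q/Δh = 144360 / 714.2 = 202.13 kg/h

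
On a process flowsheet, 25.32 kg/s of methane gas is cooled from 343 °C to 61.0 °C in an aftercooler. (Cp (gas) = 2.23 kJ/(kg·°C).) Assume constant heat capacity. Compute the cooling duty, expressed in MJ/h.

Q = ṁ·Cp·ΔT = 25.32 × 2.23 × (61.0 − 343) = -15923 kJ/s
Cooling duty = 57322 MJ/h

Q_c = 57300 MJ/h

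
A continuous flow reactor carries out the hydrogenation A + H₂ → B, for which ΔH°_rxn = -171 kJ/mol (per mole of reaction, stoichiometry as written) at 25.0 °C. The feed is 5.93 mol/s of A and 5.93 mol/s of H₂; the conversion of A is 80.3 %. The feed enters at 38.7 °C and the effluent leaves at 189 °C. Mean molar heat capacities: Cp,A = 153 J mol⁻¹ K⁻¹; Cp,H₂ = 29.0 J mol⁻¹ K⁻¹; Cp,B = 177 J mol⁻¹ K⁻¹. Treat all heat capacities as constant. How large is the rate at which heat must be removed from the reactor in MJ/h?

Extent of reaction ξ = 0.803 × 5.93 = 4.7618 mol/s
Reaction term: ξ·ΔH°_rxn = 4.7618 × -171 = -814.27 kJ/s
Sensible, feed 38.7→25 °C: -14.786 kJ/s
Outlet flows (mol/s): A 1.1682, H₂ 1.1682, B 4.7618
Sensible, products 25→189 °C: 173.09 kJ/s
Q = ΔH = -655.96 kJ/s = -655.96 kW
Heat removed = 2361.4 MJ/h

Q_out = 2360 MJ/h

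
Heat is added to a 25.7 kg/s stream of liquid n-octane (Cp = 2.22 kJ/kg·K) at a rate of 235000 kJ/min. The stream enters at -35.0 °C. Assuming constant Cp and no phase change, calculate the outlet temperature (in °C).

Q = 235000 kJ/min = 3916.7 kJ/s
ΔT = Q/(ṁ·Cp) = 3916.7/(25.7×2.22) = 68.648 K
T_out = -35.0 + 68.648 = 33.648 °C

T_out = 33.6 °C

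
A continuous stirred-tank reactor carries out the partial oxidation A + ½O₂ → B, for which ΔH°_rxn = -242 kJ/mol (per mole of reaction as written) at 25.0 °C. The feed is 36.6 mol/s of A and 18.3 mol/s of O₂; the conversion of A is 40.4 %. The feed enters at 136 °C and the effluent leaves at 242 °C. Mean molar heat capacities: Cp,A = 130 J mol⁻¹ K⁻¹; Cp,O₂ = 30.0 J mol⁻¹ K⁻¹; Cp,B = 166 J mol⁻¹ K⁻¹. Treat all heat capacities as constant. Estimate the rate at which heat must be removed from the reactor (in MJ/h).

Extent of reaction ξ = 0.404 × 36.6 = 14.786 mol/s
Reaction term: ξ·ΔH°_rxn = 14.786 × -242 = -3578.3 kJ/s
Sensible, feed 136→25 °C: -589.08 kJ/s
Outlet flows (mol/s): A 21.814, O₂ 10.907, B 14.786
Sensible, products 25→242 °C: 1219 kJ/s
Q = ΔH = -2948.4 kJ/s = -2948.4 kW
Heat removed = 10614 MJ/h

Q_out = 10600 MJ/h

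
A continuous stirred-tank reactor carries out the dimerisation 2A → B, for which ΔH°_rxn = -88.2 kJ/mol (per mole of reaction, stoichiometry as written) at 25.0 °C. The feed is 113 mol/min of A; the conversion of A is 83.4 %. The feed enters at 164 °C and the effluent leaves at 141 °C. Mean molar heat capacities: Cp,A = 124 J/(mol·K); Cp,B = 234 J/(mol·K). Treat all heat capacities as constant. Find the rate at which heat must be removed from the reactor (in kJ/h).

Q_out = 273000 kJ/h

Extent of reaction ξ = 0.834 × 113 / 2 = 47.121 mol/min
Reaction term: ξ·ΔH°_rxn = 47.121 × -88.2 = -4156.1 kJ/min
Sensible, feed 164→25 °C: -1947.7 kJ/min
Outlet flows (mol/min): A 18.758, B 47.121
Sensible, products 25→141 °C: 1548.9 kJ/min
Q = ΔH = -4554.9 kJ/min = -75.915 kW
Heat removed = 273290 kJ/h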